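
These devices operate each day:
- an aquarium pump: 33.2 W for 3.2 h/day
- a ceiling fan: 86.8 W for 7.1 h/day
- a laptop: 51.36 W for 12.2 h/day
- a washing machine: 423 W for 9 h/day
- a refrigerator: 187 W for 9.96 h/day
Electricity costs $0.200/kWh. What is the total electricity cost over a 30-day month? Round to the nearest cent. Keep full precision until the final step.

aquarium pump: 33.2 W × 3.2 h × 30 d = 3,187 Wh = 3.187 kWh
ceiling fan: 86.8 W × 7.1 h × 30 d = 18,488 Wh = 18.49 kWh
laptop: 51.36 W × 12.2 h × 30 d = 18,798 Wh = 18.8 kWh
washing machine: 423 W × 9 h × 30 d = 114,210 Wh = 114.2 kWh
refrigerator: 187 W × 9.96 h × 30 d = 55,876 Wh = 55.88 kWh
Total energy = 3.187 + 18.49 + 18.8 + 114.2 + 55.88 = 210.6 kWh
Cost = 210.6 kWh × $0.200 = $42.11

$42.11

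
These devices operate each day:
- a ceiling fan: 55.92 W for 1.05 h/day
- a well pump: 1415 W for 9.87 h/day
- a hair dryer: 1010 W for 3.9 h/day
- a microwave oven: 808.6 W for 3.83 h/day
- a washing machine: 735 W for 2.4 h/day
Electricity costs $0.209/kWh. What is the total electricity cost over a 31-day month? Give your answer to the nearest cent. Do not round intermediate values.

ceiling fan: 55.92 W × 1.05 h × 31 d = 1,820 Wh = 1.82 kWh
well pump: 1415 W × 9.87 h × 31 d = 432,948 Wh = 432.9 kWh
hair dryer: 1010 W × 3.9 h × 31 d = 122,109 Wh = 122.1 kWh
microwave oven: 808.6 W × 3.83 h × 31 d = 96,005 Wh = 96.01 kWh
washing machine: 735 W × 2.4 h × 31 d = 54,684 Wh = 54.68 kWh
Total energy = 1.82 + 432.9 + 122.1 + 96.01 + 54.68 = 707.6 kWh
Cost = 707.6 kWh × $0.209 = $147.88

$147.88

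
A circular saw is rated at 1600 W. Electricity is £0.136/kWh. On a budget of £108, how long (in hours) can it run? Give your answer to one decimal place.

496.3 h

Energy budget = £108 / £0.136 per kWh = 794.1 kWh = 794,118 Wh
Runtime = 794,118 Wh / 1600 W = 496.3 h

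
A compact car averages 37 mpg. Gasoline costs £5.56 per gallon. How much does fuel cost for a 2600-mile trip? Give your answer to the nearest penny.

£390.70

Fuel = 2600 mi / 37 mpg = 70.27 gal
Cost = 70.27 gal × £5.56/gal = £390.70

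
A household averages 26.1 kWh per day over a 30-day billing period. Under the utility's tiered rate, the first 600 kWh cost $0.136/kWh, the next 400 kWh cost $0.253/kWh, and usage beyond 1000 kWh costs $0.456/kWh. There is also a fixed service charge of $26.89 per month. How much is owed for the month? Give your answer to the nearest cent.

Usage = 26.1 kWh/day × 30 days = 783 kWh
First 600 kWh × $0.136 = $81.60
Next 183 kWh × $0.253 = $46.30
Remaining tier: 0 kWh (not reached)
Energy charge = $127.90; + service $26.89 = $154.79

$154.79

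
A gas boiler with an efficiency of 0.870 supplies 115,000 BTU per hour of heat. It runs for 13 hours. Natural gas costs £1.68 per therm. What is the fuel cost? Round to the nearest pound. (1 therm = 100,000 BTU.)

Heat delivered = 115,000 BTU/h × 13 h = 1,495,000 BTU
Gas input = 1,495,000 / 0.870 = 1,718,391 BTU
= 1,718,391 / 100,000 = 17.18 therm
Cost = 17.18 × £1.68/therm = £28.87 ≈ £29

£29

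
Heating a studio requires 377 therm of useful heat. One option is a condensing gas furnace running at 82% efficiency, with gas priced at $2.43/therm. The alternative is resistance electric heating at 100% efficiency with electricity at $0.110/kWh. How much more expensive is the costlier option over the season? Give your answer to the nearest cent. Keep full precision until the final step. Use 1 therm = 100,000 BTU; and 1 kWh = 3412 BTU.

Heat load = 377 therm × 100,000 = 37,700,000 BTU
Gas: input = 37,700,000 / 0.82 = 45,975,610 BTU = 459.8 therm → 459.8 × $2.43 = $1,117.21
Electric: 37,700,000 BTU / 3412 = 11,050 kWh → × $0.110 = $1,215.42
Difference = |$1,117.21 − $1,215.42| = $98.21

$98.21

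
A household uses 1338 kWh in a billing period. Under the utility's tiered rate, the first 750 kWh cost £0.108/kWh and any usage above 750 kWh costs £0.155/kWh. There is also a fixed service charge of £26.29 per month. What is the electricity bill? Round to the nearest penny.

First 750 kWh × £0.108 = £81.00
Remaining 588 kWh × £0.155 = £91.14
Energy charge = £172.14; + service £26.29 = £198.43

£198.43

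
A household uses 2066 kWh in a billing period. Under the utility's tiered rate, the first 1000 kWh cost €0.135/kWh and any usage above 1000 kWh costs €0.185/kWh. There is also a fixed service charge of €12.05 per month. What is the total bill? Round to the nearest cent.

€344.26

First 1000 kWh × €0.135 = €135.00
Remaining 1066 kWh × €0.185 = €197.21
Energy charge = €332.21; + service €12.05 = €344.26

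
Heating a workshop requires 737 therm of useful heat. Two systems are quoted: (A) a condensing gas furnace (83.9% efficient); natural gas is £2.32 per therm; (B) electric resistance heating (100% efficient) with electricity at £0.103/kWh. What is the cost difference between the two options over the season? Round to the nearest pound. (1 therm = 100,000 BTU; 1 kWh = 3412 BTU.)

£187

Heat load = 737 therm × 100,000 = 73,700,000 BTU
Gas: input = 73,700,000 / 0.839 = 87,842,670 BTU = 878.4 therm → 878.4 × £2.32 = £2,037.95
Electric: 73,700,000 BTU / 3412 = 21,600 kWh → × £0.103 = £2,224.82
Difference = |£2,037.95 − £2,224.82| = £186.87 ≈ £187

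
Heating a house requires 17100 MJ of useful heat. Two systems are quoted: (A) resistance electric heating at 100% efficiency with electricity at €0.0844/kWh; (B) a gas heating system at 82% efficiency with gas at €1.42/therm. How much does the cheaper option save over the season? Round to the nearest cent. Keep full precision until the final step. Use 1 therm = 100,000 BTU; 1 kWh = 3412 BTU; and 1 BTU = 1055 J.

Heat load = 17100 MJ = 17,100,000,000 J / 1055 = 16,208,531 BTU
Gas: input = 16,208,531 / 0.82 = 19,766,501 BTU = 197.7 therm → 197.7 × €1.42 = €280.68
Electric: 16,208,531 BTU / 3412 = 4,750 kWh → × €0.0844 = €400.94
Difference = |€280.68 − €400.94| = €120.25

€120.25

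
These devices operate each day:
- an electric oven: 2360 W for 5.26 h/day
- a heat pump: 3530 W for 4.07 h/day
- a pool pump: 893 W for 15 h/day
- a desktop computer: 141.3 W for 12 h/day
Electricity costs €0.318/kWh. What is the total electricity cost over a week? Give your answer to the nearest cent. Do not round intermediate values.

€93.21

electric oven: 2360 W × 5.26 h × 7 d = 86,895 Wh = 86.9 kWh
heat pump: 3530 W × 4.07 h × 7 d = 100,570 Wh = 100.6 kWh
pool pump: 893 W × 15 h × 7 d = 93,765 Wh = 93.77 kWh
desktop computer: 141.3 W × 12 h × 7 d = 11,869 Wh = 11.87 kWh
Total energy = 86.9 + 100.6 + 93.77 + 11.87 = 293.1 kWh
Cost = 293.1 kWh × €0.318 = €93.21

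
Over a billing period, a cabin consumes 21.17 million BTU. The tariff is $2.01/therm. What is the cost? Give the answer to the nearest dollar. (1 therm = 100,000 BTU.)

21.17 million BTU × (10 therm/million BTU) = 211.7 therm
Cost = 211.7 therm × $2.01/therm = $425.52 ≈ $426

$426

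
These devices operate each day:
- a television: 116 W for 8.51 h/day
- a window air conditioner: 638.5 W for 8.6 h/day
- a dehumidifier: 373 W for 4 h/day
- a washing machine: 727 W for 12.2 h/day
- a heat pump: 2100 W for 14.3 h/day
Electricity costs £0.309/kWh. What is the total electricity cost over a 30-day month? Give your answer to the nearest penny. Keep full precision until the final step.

£434.48

television: 116 W × 8.51 h × 30 d = 29,615 Wh = 29.61 kWh
window air conditioner: 638.5 W × 8.6 h × 30 d = 164,733 Wh = 164.7 kWh
dehumidifier: 373 W × 4 h × 30 d = 44,760 Wh = 44.76 kWh
washing machine: 727 W × 12.2 h × 30 d = 266,082 Wh = 266.1 kWh
heat pump: 2100 W × 14.3 h × 30 d = 900,900 Wh = 900.9 kWh
Total energy = 29.61 + 164.7 + 44.76 + 266.1 + 900.9 = 1,406 kWh
Cost = 1,406 kWh × £0.309 = £434.48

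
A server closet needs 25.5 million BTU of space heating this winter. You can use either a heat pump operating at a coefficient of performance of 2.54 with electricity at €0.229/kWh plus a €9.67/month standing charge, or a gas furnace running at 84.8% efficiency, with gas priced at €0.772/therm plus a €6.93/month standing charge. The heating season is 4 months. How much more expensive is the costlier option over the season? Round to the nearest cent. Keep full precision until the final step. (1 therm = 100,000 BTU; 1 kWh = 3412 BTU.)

€452.62

Heat load = 25.5 × 10⁶ BTU = 25,500,000 BTU
Gas: input = 25,500,000 / 0.848 = 30,070,755 BTU = 300.7 therm → 300.7 × €0.772 = €232.15; + 4 × €6.93 standing = €259.87
Heat pump: 25,500,000 BTU / 3412 = 7,474 kWh heat; / 2.54 = 2,942 kWh in → × €0.229 = €673.80; + 4 × €9.67 standing = €712.48
Difference = |€259.87 − €712.48| = €452.62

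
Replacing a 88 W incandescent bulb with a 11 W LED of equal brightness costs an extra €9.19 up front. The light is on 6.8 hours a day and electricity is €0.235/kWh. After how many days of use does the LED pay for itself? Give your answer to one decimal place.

74.7 days

Power saved = 88 − 11 = 77 W
Daily energy saved = 77 W × 6.8 h = 523.6 Wh = 0.5236 kWh
Daily savings = 0.5236 × €0.235 = €0.1230
Payback = €9.19 / €0.1230 per day = 74.69 days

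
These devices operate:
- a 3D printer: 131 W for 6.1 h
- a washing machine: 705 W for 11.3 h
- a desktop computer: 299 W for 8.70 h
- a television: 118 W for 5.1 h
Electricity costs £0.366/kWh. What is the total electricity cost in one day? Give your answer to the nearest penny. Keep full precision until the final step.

£4.38

3D printer: 131 W × 6.1 h = 799 Wh = 0.7991 kWh
washing machine: 705 W × 11.3 h = 7,967 Wh = 7.967 kWh
desktop computer: 299 W × 8.70 h = 2,601 Wh = 2.601 kWh
television: 118 W × 5.1 h = 602 Wh = 0.6018 kWh
Total energy = 0.7991 + 7.967 + 2.601 + 0.6018 = 11.97 kWh
Cost = 11.97 kWh × £0.366 = £4.38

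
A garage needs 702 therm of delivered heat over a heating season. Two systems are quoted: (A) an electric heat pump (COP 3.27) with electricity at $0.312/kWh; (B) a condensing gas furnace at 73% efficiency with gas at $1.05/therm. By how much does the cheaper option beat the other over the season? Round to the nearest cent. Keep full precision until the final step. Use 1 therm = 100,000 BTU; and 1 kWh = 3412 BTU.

Heat load = 702 therm × 100,000 = 70,200,000 BTU
Gas: input = 70,200,000 / 0.73 = 96,164,384 BTU = 961.6 therm → 961.6 × $1.05 = $1,009.73
Heat pump: 70,200,000 BTU / 3412 = 20,570 kWh heat; / 3.27 = 6,292 kWh in → × $0.312 = $1,963.07
Difference = |$1,009.73 − $1,963.07| = $953.34

$953.34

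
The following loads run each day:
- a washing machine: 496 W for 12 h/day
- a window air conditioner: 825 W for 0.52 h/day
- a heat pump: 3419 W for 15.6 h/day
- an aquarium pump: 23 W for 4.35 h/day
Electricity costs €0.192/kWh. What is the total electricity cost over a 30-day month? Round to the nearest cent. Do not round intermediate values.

€344.55

washing machine: 496 W × 12 h × 30 d = 178,560 Wh = 178.6 kWh
window air conditioner: 825 W × 0.52 h × 30 d = 12,870 Wh = 12.87 kWh
heat pump: 3419 W × 15.6 h × 30 d = 1,600,092 Wh = 1,600 kWh
aquarium pump: 23 W × 4.35 h × 30 d = 3,002 Wh = 3.002 kWh
Total energy = 178.6 + 12.87 + 1,600 + 3.002 = 1,795 kWh
Cost = 1,795 kWh × €0.192 = €344.55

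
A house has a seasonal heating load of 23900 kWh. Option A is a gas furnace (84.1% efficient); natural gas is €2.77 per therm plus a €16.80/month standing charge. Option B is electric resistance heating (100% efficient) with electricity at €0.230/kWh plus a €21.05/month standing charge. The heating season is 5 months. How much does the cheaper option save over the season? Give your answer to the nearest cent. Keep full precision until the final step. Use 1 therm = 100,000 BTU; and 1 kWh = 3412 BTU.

€2832.34

Heat load = 23900 kWh × 3412 = 81,546,800 BTU
Gas: input = 81,546,800 / 0.841 = 96,964,090 BTU = 969.6 therm → 969.6 × €2.77 = €2,685.91; + 5 × €16.80 standing = €2,769.91
Electric: 81,546,800 BTU / 3412 = 23,900 kWh → × €0.230 = €5,497.00; + 5 × €21.05 standing = €5,602.25
Difference = |€2,769.91 − €5,602.25| = €2,832.34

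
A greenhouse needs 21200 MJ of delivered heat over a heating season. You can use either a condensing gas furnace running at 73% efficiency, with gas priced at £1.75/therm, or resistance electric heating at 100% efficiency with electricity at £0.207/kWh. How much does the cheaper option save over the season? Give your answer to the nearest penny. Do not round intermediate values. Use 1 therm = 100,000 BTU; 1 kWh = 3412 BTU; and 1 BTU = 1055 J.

Heat load = 21200 MJ = 21,200,000,000 J / 1055 = 20,094,787 BTU
Gas: input = 20,094,787 / 0.73 = 27,527,105 BTU = 275.3 therm → 275.3 × £1.75 = £481.72
Electric: 20,094,787 BTU / 3412 = 5,889 kWh → × £0.207 = £1,219.12
Difference = |£481.72 − £1,219.12| = £737.39

£737.39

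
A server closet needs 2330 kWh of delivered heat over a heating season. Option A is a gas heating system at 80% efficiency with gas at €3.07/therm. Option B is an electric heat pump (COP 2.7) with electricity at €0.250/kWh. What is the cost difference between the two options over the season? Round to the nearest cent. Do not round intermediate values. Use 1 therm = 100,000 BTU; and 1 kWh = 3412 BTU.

Heat load = 2330 kWh × 3412 = 7,949,960 BTU
Gas: input = 7,949,960 / 0.80 = 9,937,450 BTU = 99.37 therm → 99.37 × €3.07 = €305.08
Heat pump: 7,949,960 BTU / 3412 = 2,330 kWh heat; / 2.7 = 863 kWh in → × €0.250 = €215.74
Difference = |€305.08 − €215.74| = €89.34

€89.34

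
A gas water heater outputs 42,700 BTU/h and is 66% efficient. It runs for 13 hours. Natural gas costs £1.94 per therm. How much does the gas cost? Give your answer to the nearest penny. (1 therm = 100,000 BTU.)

Heat delivered = 42,700 BTU/h × 13 h = 555,100 BTU
Gas input = 555,100 / 0.660 = 841,061 BTU
= 841,061 / 100,000 = 8.411 therm
Cost = 8.411 × £1.94/therm = £16.32

£16.32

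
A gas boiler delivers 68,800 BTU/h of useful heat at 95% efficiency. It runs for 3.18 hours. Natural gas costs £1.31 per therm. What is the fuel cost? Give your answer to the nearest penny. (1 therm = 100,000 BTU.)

Heat delivered = 68,800 BTU/h × 3.18 h = 218,784 BTU
Gas input = 218,784 / 0.95 = 230,299 BTU
= 230,299 / 100,000 = 2.303 therm
Cost = 2.303 × £1.31/therm = £3.02

£3.02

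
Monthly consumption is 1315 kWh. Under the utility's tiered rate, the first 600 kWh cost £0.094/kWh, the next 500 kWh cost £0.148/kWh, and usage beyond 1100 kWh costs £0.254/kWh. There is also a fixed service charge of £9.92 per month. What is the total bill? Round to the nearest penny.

First 600 kWh × £0.094 = £56.40
Next 500 kWh × £0.148 = £74.00
Remaining 215 kWh × £0.254 = £54.61
Energy charge = £185.01; + service £9.92 = £194.93

£194.93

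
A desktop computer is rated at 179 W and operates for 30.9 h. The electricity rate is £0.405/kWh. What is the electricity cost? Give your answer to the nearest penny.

Energy = 179 W × 30.9 h = 5,531 Wh = 5.531 kWh
Cost = 5.531 kWh × £0.405/kWh = £2.24

£2.24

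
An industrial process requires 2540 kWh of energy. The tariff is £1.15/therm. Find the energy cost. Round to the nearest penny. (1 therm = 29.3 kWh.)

2540 kWh × (0.03413 therm/kWh) = 86.69 therm
Cost = 86.69 therm × £1.15/therm = £99.69

£99.69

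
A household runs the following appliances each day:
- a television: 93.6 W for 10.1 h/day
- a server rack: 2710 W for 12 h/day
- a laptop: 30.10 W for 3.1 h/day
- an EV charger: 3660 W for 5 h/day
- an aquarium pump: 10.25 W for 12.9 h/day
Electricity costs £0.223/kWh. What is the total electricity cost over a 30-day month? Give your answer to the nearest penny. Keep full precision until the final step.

television: 93.6 W × 10.1 h × 30 d = 28,361 Wh = 28.36 kWh
server rack: 2710 W × 12 h × 30 d = 975,600 Wh = 975.6 kWh
laptop: 30.10 W × 3.1 h × 30 d = 2,799 Wh = 2.799 kWh
EV charger: 3660 W × 5 h × 30 d = 549,000 Wh = 549 kWh
aquarium pump: 10.25 W × 12.9 h × 30 d = 3,967 Wh = 3.967 kWh
Total energy = 28.36 + 975.6 + 2.799 + 549 + 3.967 = 1,560 kWh
Cost = 1,560 kWh × £0.223 = £347.82

£347.82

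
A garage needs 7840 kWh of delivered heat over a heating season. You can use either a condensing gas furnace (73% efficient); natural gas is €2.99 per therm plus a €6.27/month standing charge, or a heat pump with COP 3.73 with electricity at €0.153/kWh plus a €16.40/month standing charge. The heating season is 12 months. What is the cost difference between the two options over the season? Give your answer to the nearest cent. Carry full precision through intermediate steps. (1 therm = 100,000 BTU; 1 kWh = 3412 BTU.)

Heat load = 7840 kWh × 3412 = 26,750,080 BTU
Gas: input = 26,750,080 / 0.73 = 36,643,945 BTU = 366.4 therm → 366.4 × €2.99 = €1,095.65; + 12 × €6.27 standing = €1,170.89
Heat pump: 26,750,080 BTU / 3412 = 7,840 kWh heat; / 3.73 = 2,102 kWh in → × €0.153 = €321.59; + 12 × €16.40 standing = €518.39
Difference = |€1,170.89 − €518.39| = €652.51

€652.51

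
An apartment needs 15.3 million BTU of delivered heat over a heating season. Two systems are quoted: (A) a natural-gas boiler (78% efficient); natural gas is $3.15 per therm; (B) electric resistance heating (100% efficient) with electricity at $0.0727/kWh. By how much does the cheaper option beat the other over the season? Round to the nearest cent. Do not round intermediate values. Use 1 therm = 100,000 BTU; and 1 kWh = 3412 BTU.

Heat load = 15.3 × 10⁶ BTU = 15,300,000 BTU
Gas: input = 15,300,000 / 0.780 = 19,615,385 BTU = 196.2 therm → 196.2 × $3.15 = $617.88
Electric: 15,300,000 BTU / 3412 = 4,484 kWh → × $0.0727 = $326.00
Difference = |$617.88 − $326.00| = $291.89

$291.89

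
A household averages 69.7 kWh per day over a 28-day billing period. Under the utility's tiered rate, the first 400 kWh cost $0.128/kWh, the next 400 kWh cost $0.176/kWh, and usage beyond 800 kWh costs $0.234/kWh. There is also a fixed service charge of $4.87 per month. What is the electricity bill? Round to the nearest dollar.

$396

Usage = 69.7 kWh/day × 28 days = 1951.6 kWh
First 400 kWh × $0.128 = $51.20
Next 400 kWh × $0.176 = $70.40
Remaining 1151.6 kWh × $0.234 = $269.47
Energy charge = $391.07; + service $4.87 = $395.94 ≈ $396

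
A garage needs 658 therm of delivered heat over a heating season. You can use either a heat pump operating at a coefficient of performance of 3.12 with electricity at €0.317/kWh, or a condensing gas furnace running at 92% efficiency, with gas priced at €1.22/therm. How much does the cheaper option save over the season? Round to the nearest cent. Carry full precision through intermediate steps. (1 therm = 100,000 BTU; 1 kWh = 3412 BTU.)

€1086.83

Heat load = 658 therm × 100,000 = 65,800,000 BTU
Gas: input = 65,800,000 / 0.92 = 71,521,739 BTU = 715.2 therm → 715.2 × €1.22 = €872.57
Heat pump: 65,800,000 BTU / 3412 = 19,280 kWh heat; / 3.12 = 6,181 kWh in → × €0.317 = €1,959.39
Difference = |€872.57 − €1,959.39| = €1,086.83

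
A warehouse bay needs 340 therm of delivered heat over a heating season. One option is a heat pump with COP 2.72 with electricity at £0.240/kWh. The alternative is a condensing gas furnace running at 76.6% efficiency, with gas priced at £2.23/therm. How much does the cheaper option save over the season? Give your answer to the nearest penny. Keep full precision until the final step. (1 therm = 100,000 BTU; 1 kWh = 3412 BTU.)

Heat load = 340 therm × 100,000 = 34,000,000 BTU
Gas: input = 34,000,000 / 0.766 = 44,386,423 BTU = 443.9 therm → 443.9 × £2.23 = £989.82
Heat pump: 34,000,000 BTU / 3412 = 9,965 kWh heat; / 2.72 = 3,664 kWh in → × £0.240 = £879.25
Difference = |£989.82 − £879.25| = £110.57

£110.57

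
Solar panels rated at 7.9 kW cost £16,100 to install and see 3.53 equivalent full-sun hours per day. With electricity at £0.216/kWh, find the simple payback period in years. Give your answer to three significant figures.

Daily generation = 7.9 kW × 3.53 h = 27.89 kWh
Annual generation = 27.89 × 365 = 10179 kWh
Annual savings = 10179 × £0.216 = £2,198.61
Payback = £16,100 / £2,198.61 = 7.32 years

7.32 years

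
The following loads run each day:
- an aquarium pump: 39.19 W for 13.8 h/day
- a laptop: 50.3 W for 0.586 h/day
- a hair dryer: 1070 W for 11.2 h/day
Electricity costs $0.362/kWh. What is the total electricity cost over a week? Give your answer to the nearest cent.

aquarium pump: 39.19 W × 13.8 h × 7 d = 3,786 Wh = 3.786 kWh
laptop: 50.3 W × 0.586 h × 7 d = 206 Wh = 0.2063 kWh
hair dryer: 1070 W × 11.2 h × 7 d = 83,888 Wh = 83.89 kWh
Total energy = 3.786 + 0.2063 + 83.89 = 87.88 kWh
Cost = 87.88 kWh × $0.362 = $31.81

$31.81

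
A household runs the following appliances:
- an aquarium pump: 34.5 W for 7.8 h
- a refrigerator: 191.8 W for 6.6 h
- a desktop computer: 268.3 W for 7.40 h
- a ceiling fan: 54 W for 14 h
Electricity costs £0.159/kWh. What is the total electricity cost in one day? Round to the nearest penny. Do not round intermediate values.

aquarium pump: 34.5 W × 7.8 h = 269 Wh = 0.2691 kWh
refrigerator: 191.8 W × 6.6 h = 1,266 Wh = 1.266 kWh
desktop computer: 268.3 W × 7.40 h = 1,985 Wh = 1.985 kWh
ceiling fan: 54 W × 14 h = 756 Wh = 0.756 kWh
Total energy = 0.2691 + 1.266 + 1.985 + 0.756 = 4.276 kWh
Cost = 4.276 kWh × £0.159 = £0.68

£0.68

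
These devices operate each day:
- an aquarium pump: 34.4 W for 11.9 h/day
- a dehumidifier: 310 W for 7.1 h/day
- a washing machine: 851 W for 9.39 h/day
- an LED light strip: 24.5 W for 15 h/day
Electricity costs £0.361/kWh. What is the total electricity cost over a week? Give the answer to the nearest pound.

aquarium pump: 34.4 W × 11.9 h × 7 d = 2,866 Wh = 2.866 kWh
dehumidifier: 310 W × 7.1 h × 7 d = 15,407 Wh = 15.41 kWh
washing machine: 851 W × 9.39 h × 7 d = 55,936 Wh = 55.94 kWh
LED light strip: 24.5 W × 15 h × 7 d = 2,572 Wh = 2.572 kWh
Total energy = 2.866 + 15.41 + 55.94 + 2.572 = 76.78 kWh
Cost = 76.78 kWh × £0.361 = £27.72 ≈ £28

£28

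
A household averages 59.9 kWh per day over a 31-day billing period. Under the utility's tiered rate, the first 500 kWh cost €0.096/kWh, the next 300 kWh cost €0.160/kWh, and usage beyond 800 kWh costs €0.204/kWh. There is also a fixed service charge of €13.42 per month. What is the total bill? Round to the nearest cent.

€325.03

Usage = 59.9 kWh/day × 31 days = 1856.9 kWh
First 500 kWh × €0.096 = €48.00
Next 300 kWh × €0.160 = €48.00
Remaining 1056.9 kWh × €0.204 = €215.61
Energy charge = €311.61; + service €13.42 = €325.03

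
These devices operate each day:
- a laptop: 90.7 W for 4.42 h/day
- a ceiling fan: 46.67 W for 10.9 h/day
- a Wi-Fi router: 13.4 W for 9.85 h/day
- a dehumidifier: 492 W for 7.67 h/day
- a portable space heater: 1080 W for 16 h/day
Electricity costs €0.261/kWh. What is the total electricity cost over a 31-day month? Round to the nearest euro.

laptop: 90.7 W × 4.42 h × 31 d = 12,428 Wh = 12.43 kWh
ceiling fan: 46.67 W × 10.9 h × 31 d = 15,770 Wh = 15.77 kWh
Wi-Fi router: 13.4 W × 9.85 h × 31 d = 4,092 Wh = 4.092 kWh
dehumidifier: 492 W × 7.67 h × 31 d = 116,983 Wh = 117 kWh
portable space heater: 1080 W × 16 h × 31 d = 535,680 Wh = 535.7 kWh
Total energy = 12.43 + 15.77 + 4.092 + 117 + 535.7 = 685 kWh
Cost = 685 kWh × €0.261 = €178.77 ≈ €179

€179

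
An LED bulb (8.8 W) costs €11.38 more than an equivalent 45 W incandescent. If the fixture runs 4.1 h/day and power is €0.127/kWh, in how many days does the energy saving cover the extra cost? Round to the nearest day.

Power saved = 45 − 8.8 = 36.2 W
Daily energy saved = 36.2 W × 4.1 h = 148.4 Wh = 0.14842 kWh
Daily savings = 0.14842 × €0.127 = €0.0188
Payback = €11.38 / €0.0188 per day = 603.7 days

604 days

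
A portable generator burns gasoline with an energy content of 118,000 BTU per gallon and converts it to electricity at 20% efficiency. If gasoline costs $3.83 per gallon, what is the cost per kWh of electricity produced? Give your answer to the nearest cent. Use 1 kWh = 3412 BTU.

$0.55

Electrical output per gallon = 118,000 BTU × 0.20 / 3412 BTU/kWh = 6.917 kWh
Cost per kWh = $3.83 / 6.917 kWh = $0.554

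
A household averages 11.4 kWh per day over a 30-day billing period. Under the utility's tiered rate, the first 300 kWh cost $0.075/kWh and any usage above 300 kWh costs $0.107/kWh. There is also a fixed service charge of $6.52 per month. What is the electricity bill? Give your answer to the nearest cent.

$33.51

Usage = 11.4 kWh/day × 30 days = 342 kWh
First 300 kWh × $0.075 = $22.50
Remaining 42 kWh × $0.107 = $4.49
Energy charge = $26.99; + service $6.52 = $33.51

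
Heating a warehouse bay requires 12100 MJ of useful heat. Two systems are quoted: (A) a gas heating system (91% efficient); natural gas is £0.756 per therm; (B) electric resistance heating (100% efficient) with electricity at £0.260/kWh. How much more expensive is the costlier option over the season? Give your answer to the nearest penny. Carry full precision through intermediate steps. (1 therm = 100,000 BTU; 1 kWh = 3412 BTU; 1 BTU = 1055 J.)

£778.69

Heat load = 12100 MJ = 12,100,000,000 J / 1055 = 11,469,194 BTU
Gas: input = 11,469,194 / 0.91 = 12,603,510 BTU = 126 therm → 126 × £0.756 = £95.28
Electric: 11,469,194 BTU / 3412 = 3,361 kWh → × £0.260 = £873.97
Difference = |£95.28 − £873.97| = £778.69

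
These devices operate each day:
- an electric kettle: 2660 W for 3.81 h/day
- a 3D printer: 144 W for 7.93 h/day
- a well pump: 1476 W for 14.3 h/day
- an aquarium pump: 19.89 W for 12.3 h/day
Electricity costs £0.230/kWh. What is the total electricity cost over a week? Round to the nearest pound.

electric kettle: 2660 W × 3.81 h × 7 d = 70,942 Wh = 70.94 kWh
3D printer: 144 W × 7.93 h × 7 d = 7,993 Wh = 7.993 kWh
well pump: 1476 W × 14.3 h × 7 d = 147,748 Wh = 147.7 kWh
aquarium pump: 19.89 W × 12.3 h × 7 d = 1,713 Wh = 1.713 kWh
Total energy = 70.94 + 7.993 + 147.7 + 1.713 = 228.4 kWh
Cost = 228.4 kWh × £0.230 = £52.53 ≈ £53

£53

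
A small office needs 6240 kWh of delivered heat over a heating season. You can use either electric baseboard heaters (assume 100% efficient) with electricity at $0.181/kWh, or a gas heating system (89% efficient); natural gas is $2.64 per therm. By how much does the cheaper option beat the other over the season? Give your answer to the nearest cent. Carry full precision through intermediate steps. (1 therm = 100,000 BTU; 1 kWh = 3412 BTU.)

Heat load = 6240 kWh × 3412 = 21,290,880 BTU
Gas: input = 21,290,880 / 0.89 = 23,922,337 BTU = 239.2 therm → 239.2 × $2.64 = $631.55
Electric: 21,290,880 BTU / 3412 = 6,240 kWh → × $0.181 = $1,129.44
Difference = |$631.55 − $1,129.44| = $497.89

$497.89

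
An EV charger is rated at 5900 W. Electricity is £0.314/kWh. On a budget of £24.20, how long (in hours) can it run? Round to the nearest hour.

Energy budget = £24.20 / £0.314 per kWh = 77.07 kWh = 77,070 Wh
Runtime = 77,070 Wh / 5900 W = 13.06 h

13 h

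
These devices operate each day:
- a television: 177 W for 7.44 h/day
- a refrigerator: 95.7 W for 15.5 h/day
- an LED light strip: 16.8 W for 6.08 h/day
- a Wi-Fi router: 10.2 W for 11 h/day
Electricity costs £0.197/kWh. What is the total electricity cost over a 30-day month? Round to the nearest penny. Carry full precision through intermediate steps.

£17.82

television: 177 W × 7.44 h × 30 d = 39,506 Wh = 39.51 kWh
refrigerator: 95.7 W × 15.5 h × 30 d = 44,501 Wh = 44.5 kWh
LED light strip: 16.8 W × 6.08 h × 30 d = 3,064 Wh = 3.064 kWh
Wi-Fi router: 10.2 W × 11 h × 30 d = 3,366 Wh = 3.366 kWh
Total energy = 39.51 + 44.5 + 3.064 + 3.366 = 90.44 kWh
Cost = 90.44 kWh × £0.197 = £17.82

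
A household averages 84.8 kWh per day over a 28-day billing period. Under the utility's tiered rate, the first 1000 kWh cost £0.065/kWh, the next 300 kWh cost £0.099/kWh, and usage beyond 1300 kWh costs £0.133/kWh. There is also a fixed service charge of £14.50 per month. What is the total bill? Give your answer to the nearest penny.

£252.10

Usage = 84.8 kWh/day × 28 days = 2374.4 kWh
First 1000 kWh × £0.065 = £65.00
Next 300 kWh × £0.099 = £29.70
Remaining 1074.4 kWh × £0.133 = £142.90
Energy charge = £237.60; + service £14.50 = £252.10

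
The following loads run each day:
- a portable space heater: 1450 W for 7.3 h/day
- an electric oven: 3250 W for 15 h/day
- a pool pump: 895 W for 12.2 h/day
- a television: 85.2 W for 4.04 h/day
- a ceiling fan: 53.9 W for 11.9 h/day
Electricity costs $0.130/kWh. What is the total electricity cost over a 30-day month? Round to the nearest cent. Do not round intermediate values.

portable space heater: 1450 W × 7.3 h × 30 d = 317,550 Wh = 317.6 kWh
electric oven: 3250 W × 15 h × 30 d = 1,462,500 Wh = 1,462 kWh
pool pump: 895 W × 12.2 h × 30 d = 327,570 Wh = 327.6 kWh
television: 85.2 W × 4.04 h × 30 d = 10,326 Wh = 10.33 kWh
ceiling fan: 53.9 W × 11.9 h × 30 d = 19,242 Wh = 19.24 kWh
Total energy = 317.6 + 1,462 + 327.6 + 10.33 + 19.24 = 2,137 kWh
Cost = 2,137 kWh × $0.130 = $277.83

$277.83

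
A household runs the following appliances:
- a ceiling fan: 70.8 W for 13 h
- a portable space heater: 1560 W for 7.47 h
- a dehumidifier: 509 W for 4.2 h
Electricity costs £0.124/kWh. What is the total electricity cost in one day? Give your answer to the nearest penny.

£1.82

ceiling fan: 70.8 W × 13 h = 920 Wh = 0.9204 kWh
portable space heater: 1560 W × 7.47 h = 11,653 Wh = 11.65 kWh
dehumidifier: 509 W × 4.2 h = 2,138 Wh = 2.138 kWh
Total energy = 0.9204 + 11.65 + 2.138 = 14.71 kWh
Cost = 14.71 kWh × £0.124 = £1.82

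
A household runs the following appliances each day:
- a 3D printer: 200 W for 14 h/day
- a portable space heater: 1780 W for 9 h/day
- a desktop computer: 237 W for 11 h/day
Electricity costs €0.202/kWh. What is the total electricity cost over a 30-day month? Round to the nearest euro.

3D printer: 200 W × 14 h × 30 d = 84,000 Wh = 84 kWh
portable space heater: 1780 W × 9 h × 30 d = 480,600 Wh = 480.6 kWh
desktop computer: 237 W × 11 h × 30 d = 78,210 Wh = 78.21 kWh
Total energy = 84 + 480.6 + 78.21 = 642.8 kWh
Cost = 642.8 kWh × €0.202 = €129.85 ≈ €130

€130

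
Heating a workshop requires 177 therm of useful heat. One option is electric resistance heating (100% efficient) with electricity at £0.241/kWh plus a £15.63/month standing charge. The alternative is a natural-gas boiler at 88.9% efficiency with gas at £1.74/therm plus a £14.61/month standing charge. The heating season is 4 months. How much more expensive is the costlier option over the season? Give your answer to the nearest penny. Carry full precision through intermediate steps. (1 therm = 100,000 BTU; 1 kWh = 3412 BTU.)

£907.85

Heat load = 177 therm × 100,000 = 17,700,000 BTU
Gas: input = 17,700,000 / 0.889 = 19,910,011 BTU = 199.1 therm → 199.1 × £1.74 = £346.43; + 4 × £14.61 standing = £404.87
Electric: 17,700,000 BTU / 3412 = 5,188 kWh → × £0.241 = £1,250.21; + 4 × £15.63 standing = £1,312.73
Difference = |£404.87 − £1,312.73| = £907.85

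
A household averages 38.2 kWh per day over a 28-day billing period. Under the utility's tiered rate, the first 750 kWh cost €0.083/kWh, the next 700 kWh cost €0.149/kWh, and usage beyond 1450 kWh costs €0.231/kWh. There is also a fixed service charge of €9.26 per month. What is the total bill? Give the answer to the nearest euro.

Usage = 38.2 kWh/day × 28 days = 1069.6 kWh
First 750 kWh × €0.083 = €62.25
Next 319.6 kWh × €0.149 = €47.62
Remaining tier: 0 kWh (not reached)
Energy charge = €109.87; + service €9.26 = €119.13 ≈ €119

€119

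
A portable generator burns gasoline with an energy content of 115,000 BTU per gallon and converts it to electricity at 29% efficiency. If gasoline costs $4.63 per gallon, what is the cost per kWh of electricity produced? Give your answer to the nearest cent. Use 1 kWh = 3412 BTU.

$0.47

Electrical output per gallon = 115,000 BTU × 0.29 / 3412 BTU/kWh = 9.774 kWh
Cost per kWh = $4.63 / 9.774 kWh = $0.474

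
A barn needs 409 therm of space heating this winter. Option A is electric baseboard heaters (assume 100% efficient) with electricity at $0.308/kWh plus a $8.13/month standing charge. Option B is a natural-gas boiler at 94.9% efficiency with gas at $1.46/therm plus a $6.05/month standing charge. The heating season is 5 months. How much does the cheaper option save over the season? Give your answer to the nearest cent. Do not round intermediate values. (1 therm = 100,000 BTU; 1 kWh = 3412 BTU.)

Heat load = 409 therm × 100,000 = 40,900,000 BTU
Gas: input = 40,900,000 / 0.949 = 43,097,998 BTU = 431 therm → 431 × $1.46 = $629.23; + 5 × $6.05 standing = $659.48
Electric: 40,900,000 BTU / 3412 = 11,990 kWh → × $0.308 = $3,692.03; + 5 × $8.13 standing = $3,732.68
Difference = |$659.48 − $3,732.68| = $3,073.20

$3073.20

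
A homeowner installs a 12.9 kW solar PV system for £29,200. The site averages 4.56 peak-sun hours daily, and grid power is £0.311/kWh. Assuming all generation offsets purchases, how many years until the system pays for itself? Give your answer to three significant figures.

Daily generation = 12.9 kW × 4.56 h = 58.82 kWh
Annual generation = 58.82 × 365 = 21471 kWh
Annual savings = 21471 × £0.311 = £6,677.41
Payback = £29,200 / £6,677.41 = 4.37 years

4.37 years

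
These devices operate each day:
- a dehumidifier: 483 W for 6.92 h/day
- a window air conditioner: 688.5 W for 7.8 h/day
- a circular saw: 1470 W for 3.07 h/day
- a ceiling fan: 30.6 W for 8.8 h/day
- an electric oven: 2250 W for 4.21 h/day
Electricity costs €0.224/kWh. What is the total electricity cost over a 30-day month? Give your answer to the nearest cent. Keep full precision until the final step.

dehumidifier: 483 W × 6.92 h × 30 d = 100,271 Wh = 100.3 kWh
window air conditioner: 688.5 W × 7.8 h × 30 d = 161,109 Wh = 161.1 kWh
circular saw: 1470 W × 3.07 h × 30 d = 135,387 Wh = 135.4 kWh
ceiling fan: 30.6 W × 8.8 h × 30 d = 8,078 Wh = 8.078 kWh
electric oven: 2250 W × 4.21 h × 30 d = 284,175 Wh = 284.2 kWh
Total energy = 100.3 + 161.1 + 135.4 + 8.078 + 284.2 = 689 kWh
Cost = 689 kWh × €0.224 = €154.34

€154.34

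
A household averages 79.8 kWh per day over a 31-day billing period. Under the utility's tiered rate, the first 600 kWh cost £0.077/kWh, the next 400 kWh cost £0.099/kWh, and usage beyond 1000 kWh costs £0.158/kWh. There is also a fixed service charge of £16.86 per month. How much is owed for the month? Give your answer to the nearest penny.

£335.52

Usage = 79.8 kWh/day × 31 days = 2473.8 kWh
First 600 kWh × £0.077 = £46.20
Next 400 kWh × £0.099 = £39.60
Remaining 1473.8 kWh × £0.158 = £232.86
Energy charge = £318.66; + service £16.86 = £335.52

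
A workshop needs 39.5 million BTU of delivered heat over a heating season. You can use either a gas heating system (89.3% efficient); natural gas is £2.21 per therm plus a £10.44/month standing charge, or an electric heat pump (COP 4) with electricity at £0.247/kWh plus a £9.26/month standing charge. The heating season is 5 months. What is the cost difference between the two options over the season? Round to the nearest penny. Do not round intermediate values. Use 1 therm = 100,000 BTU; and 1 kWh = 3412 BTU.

£268.58

Heat load = 39.5 × 10⁶ BTU = 39,500,000 BTU
Gas: input = 39,500,000 / 0.893 = 44,232,923 BTU = 442.3 therm → 442.3 × £2.21 = £977.55; + 5 × £10.44 standing = £1,029.75
Heat pump: 39,500,000 BTU / 3412 = 11,580 kWh heat; / 4 = 2,894 kWh in → × £0.247 = £714.87; + 5 × £9.26 standing = £761.17
Difference = |£1,029.75 − £761.17| = £268.58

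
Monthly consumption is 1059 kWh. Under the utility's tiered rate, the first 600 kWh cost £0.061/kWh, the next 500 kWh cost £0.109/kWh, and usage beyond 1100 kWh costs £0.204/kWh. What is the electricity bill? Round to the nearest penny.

£86.63

First 600 kWh × £0.061 = £36.60
Next 459 kWh × £0.109 = £50.03
Remaining tier: 0 kWh (not reached)
Total = £86.63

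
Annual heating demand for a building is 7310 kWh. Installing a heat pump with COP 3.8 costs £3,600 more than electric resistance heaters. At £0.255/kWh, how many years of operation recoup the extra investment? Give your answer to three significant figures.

2.62 years

Resistance: 7310 kWh × £0.255 = £1,864.05/yr
Heat pump: 7310 / 3.8 = 1924 kWh in → × £0.255 = £490.54/yr
Annual savings = £1,373.51
Payback = £3,600 / £1,373.51 = 2.62 years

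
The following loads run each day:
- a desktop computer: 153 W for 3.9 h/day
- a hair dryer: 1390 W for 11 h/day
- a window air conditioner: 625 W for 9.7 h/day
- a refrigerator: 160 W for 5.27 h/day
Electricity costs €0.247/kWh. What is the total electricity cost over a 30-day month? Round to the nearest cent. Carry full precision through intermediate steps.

desktop computer: 153 W × 3.9 h × 30 d = 17,901 Wh = 17.9 kWh
hair dryer: 1390 W × 11 h × 30 d = 458,700 Wh = 458.7 kWh
window air conditioner: 625 W × 9.7 h × 30 d = 181,875 Wh = 181.9 kWh
refrigerator: 160 W × 5.27 h × 30 d = 25,296 Wh = 25.3 kWh
Total energy = 17.9 + 458.7 + 181.9 + 25.3 = 683.8 kWh
Cost = 683.8 kWh × €0.247 = €168.89

€168.89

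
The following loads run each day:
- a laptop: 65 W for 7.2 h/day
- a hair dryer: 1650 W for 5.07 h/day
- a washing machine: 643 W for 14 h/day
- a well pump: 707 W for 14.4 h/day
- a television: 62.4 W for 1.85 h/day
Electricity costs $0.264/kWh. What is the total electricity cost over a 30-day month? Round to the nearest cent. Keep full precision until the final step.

$222.80

laptop: 65 W × 7.2 h × 30 d = 14,040 Wh = 14.04 kWh
hair dryer: 1650 W × 5.07 h × 30 d = 250,965 Wh = 251 kWh
washing machine: 643 W × 14 h × 30 d = 270,060 Wh = 270.1 kWh
well pump: 707 W × 14.4 h × 30 d = 305,424 Wh = 305.4 kWh
television: 62.4 W × 1.85 h × 30 d = 3,463 Wh = 3.463 kWh
Total energy = 14.04 + 251 + 270.1 + 305.4 + 3.463 = 844 kWh
Cost = 844 kWh × $0.264 = $222.80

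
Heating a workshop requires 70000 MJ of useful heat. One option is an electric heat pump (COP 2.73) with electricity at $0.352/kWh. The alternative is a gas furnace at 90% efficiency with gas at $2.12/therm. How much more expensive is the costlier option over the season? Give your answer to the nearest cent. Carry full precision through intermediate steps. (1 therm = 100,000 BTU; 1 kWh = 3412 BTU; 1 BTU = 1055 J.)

$944.43

Heat load = 70000 MJ = 70,000,000,000 J / 1055 = 66,350,711 BTU
Gas: input = 66,350,711 / 0.90 = 73,723,012 BTU = 737.2 therm → 737.2 × $2.12 = $1,562.93
Heat pump: 66,350,711 BTU / 3412 = 19,450 kWh heat; / 2.73 = 7,123 kWh in → × $0.352 = $2,507.36
Difference = |$1,562.93 − $2,507.36| = $944.43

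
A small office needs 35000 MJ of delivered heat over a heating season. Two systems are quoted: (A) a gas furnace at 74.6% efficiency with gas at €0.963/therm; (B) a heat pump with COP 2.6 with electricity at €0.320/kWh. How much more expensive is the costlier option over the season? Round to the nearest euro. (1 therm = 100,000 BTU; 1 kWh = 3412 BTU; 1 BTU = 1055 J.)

Heat load = 35000 MJ = 35,000,000,000 J / 1055 = 33,175,355 BTU
Gas: input = 33,175,355 / 0.746 = 44,470,986 BTU = 444.7 therm → 444.7 × €0.963 = €428.26
Heat pump: 33,175,355 BTU / 3412 = 9,723 kWh heat; / 2.6 = 3,740 kWh in → × €0.320 = €1,196.69
Difference = |€428.26 − €1,196.69| = €768.44 ≈ €768

€768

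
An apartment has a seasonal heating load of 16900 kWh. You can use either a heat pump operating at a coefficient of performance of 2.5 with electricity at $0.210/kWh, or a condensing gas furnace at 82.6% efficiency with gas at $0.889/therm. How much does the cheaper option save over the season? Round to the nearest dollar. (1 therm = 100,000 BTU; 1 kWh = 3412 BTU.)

$799

Heat load = 16900 kWh × 3412 = 57,662,800 BTU
Gas: input = 57,662,800 / 0.826 = 69,809,685 BTU = 698.1 therm → 698.1 × $0.889 = $620.61
Heat pump: 57,662,800 BTU / 3412 = 16,900 kWh heat; / 2.5 = 6,760 kWh in → × $0.210 = $1,419.60
Difference = |$620.61 − $1,419.60| = $798.99 ≈ $799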